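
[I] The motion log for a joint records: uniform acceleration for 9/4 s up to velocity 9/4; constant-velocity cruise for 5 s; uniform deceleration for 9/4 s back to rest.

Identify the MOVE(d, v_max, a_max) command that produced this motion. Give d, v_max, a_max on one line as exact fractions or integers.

d=261/16 v_max=9/4 a_max=1

a_max = (9/4)/(9/4) = 1
d_a = ½·9/4·9/4 = 81/32; d_c = 9/4·5 = 45/4
d = 2·81/32 + 45/4 = 261/16
t_c = 5 > 0 → v_max = v_peak = 9/4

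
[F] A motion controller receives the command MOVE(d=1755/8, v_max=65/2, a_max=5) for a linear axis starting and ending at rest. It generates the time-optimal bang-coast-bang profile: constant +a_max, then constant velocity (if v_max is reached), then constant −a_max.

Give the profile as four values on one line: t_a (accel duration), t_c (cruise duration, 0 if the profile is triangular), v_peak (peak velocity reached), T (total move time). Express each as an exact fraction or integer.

t_a=13/2 t_c=1/4 v_peak=65/2 T=53/4

v_max²/a_max = (65/2)²/5 = 845/4
1755/8 ≥ 845/4 so v_max reached
t_a = (65/2)/5 = 13/2; v_peak = 65/2
d_cruise = 1755/8 − 845/4 = 65/8; t_c = (65/8)/(65/2) = 1/4
T = 2·13/2 + 1/4 = 53/4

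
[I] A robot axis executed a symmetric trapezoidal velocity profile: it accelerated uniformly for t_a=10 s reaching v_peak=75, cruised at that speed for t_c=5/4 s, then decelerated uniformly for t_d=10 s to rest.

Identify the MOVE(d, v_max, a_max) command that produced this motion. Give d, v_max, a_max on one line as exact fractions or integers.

a_max = 75/10 = 15/2
d_a = ½·75·10 = 375; d_c = 75·5/4 = 375/4
d = 2·375 + 375/4 = 3375/4
t_c = 5/4 > 0 → v_max = v_peak = 75

d=3375/4 v_max=75 a_max=15/2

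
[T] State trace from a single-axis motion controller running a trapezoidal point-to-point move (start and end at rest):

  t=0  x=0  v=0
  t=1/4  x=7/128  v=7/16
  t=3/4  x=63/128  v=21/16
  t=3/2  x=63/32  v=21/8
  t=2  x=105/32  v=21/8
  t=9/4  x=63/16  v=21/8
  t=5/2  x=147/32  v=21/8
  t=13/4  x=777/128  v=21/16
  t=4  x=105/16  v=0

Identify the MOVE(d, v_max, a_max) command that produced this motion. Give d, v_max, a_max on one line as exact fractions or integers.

final state: t=4, x=105/16, v=0 → d = 105/16
a_max = (7/16−0)/(1/4−0) = 7/4
max v = 21/8 over t∈[3/2,5/2] → v_max = 21/8
check: 21/8·(3/2+1) = 105/16 ✓

d=105/16 v_max=21/8 a_max=7/4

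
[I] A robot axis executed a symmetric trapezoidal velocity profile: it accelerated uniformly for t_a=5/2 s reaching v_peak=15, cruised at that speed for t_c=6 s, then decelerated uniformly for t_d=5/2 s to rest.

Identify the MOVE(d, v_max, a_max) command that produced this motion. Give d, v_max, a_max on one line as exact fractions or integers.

d=255/2 v_max=15 a_max=6

a_max = 15/(5/2) = 6
d_a = ½·15·5/2 = 75/4; d_c = 15·6 = 90
d = 2·75/4 + 90 = 255/2
t_c = 6 > 0 ⇒ limit active, v_max = 15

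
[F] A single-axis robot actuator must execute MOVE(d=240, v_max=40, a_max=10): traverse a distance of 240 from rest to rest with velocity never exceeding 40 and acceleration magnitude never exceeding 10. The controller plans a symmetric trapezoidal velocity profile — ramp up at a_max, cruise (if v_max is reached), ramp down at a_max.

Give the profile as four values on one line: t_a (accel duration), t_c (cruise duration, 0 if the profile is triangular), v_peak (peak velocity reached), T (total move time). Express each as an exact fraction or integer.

v_max²/a_max = 40²/10 = 160
240 ≥ 160 so v_max reached
t_a = 40/10 = 4; v_peak = 40
d_cruise = 240 − 160 = 80; t_c = 80/40 = 2
T = 2·4 + 2 = 10

t_a=4 t_c=2 v_peak=40 T=10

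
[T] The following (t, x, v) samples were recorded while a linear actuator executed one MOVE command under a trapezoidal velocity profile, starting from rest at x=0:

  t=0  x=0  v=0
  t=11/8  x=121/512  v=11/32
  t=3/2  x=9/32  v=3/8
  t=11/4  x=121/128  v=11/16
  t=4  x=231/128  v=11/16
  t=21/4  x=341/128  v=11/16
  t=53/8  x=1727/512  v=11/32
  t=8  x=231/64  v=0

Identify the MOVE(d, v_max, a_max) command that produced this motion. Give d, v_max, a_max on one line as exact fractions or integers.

d=231/64 v_max=11/16 a_max=1/4

final state: t=8, x=231/64, v=0 → d = 231/64
a_max = (11/32−0)/(11/8−0) = 1/4
max v = 11/16 over t∈[11/4,21/4] → v_max = 11/16
check: 11/16·(11/4+5/2) = 231/64 ✓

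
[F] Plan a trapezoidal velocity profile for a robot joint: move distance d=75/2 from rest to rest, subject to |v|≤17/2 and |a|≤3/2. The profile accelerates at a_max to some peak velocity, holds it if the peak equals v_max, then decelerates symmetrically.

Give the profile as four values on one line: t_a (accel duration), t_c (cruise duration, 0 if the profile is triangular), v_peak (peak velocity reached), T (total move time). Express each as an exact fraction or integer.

(v_max)²/a_max = (17/2)²/(3/2) = 289/6
75/2 < 289/6 ⇒ no cruise
v_peak = √(75/2·3/2) = √(225/4) = 15/2
t_a = (15/2)/(3/2) = 5; t_c = 0
T = 2·5 = 10

t_a=5 t_c=0 v_peak=15/2 T=10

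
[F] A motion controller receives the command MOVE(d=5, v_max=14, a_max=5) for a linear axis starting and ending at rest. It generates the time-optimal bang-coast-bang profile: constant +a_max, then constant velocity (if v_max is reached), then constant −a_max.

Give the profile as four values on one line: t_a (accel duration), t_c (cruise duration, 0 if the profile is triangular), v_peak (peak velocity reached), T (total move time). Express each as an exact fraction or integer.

v_max²/a_max = 14²/5 = 196/5
5 < 196/5 ⇒ no cruise
v_peak = √(5·5) = √25 = 5
t_a = 5/5 = 1; t_c = 0
T = 2·1 = 2

t_a=1 t_c=0 v_peak=5 T=2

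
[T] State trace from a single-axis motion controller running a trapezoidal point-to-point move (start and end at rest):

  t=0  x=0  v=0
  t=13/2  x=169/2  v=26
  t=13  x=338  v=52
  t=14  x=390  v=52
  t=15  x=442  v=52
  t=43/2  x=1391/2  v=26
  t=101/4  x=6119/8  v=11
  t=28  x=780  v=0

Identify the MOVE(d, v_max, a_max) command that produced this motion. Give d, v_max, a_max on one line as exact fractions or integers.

d=780 v_max=52 a_max=4

final state: t=28, x=780, v=0 → d = 780
a_max = (26−0)/(13/2−0) = 4
max v = 52 over t∈[13,15] → v_max = 52
check: 52·(13+2) = 780 ✓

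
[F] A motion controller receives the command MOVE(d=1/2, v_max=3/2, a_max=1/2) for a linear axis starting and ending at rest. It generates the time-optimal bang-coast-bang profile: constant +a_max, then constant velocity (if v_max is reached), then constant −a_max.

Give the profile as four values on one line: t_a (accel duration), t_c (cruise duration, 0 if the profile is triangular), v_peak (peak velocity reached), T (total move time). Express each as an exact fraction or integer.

t_a=1 t_c=0 v_peak=1/2 T=2

(v_max)²/a_max = (3/2)²/(1/2) = 9/2
1/2 < 9/2 so t_c = 0
v_peak = √(1/2·1/2) = √(1/4) = 1/2
t_a = (1/2)/(1/2) = 1; t_c = 0
T = 2·1 = 2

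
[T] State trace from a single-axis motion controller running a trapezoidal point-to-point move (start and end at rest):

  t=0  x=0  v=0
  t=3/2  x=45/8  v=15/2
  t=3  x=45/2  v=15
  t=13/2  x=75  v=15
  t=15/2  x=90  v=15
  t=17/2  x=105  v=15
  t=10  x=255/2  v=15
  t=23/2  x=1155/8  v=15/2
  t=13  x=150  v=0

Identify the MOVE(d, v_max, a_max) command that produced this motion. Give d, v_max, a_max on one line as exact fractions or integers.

d=150 v_max=15 a_max=5

final state: t=13, x=150, v=0 → d = 150
a_max = (15/2−0)/(3/2−0) = 5
max v = 15 over t∈[3,10] → v_max = 15
check: 15·(3+7) = 150 ✓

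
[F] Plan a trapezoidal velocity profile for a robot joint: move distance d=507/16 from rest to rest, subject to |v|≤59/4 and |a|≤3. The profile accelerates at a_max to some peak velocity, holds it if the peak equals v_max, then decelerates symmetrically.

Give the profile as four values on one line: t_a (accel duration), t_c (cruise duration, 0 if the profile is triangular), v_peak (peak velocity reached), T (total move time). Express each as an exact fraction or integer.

vₘ²/aₘ = (59/4)²/3 = 3481/48
507/16 < 3481/48 so t_c = 0
v_peak = √(507/16·3) = √(1521/16) = 39/4
t_a = (39/4)/3 = 13/4; t_c = 0
T = 2·13/4 = 13/2

t_a=13/4 t_c=0 v_peak=39/4 T=13/2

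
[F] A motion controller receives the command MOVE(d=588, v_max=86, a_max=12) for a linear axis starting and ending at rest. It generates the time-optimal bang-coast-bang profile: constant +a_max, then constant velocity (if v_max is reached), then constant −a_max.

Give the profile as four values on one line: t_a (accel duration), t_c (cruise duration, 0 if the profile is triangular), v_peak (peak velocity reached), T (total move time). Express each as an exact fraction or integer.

(v_max)²/a_max = 86²/12 = 1849/3
588 < 1849/3 so t_c = 0
v_peak = √(588·12) = √7056 = 84
t_a = 84/12 = 7; t_c = 0
T = 2·7 = 14

t_a=7 t_c=0 v_peak=84 T=14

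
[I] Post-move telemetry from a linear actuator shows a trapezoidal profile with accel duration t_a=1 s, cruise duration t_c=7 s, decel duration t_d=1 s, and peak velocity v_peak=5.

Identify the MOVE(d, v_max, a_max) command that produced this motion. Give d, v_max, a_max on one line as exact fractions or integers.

a_max = 5/1 = 5
d_a = ½·5·1 = 5/2; d_c = 5·7 = 35
d = 2·5/2 + 35 = 40
t_c = 7 > 0 so v_max = 5

d=40 v_max=5 a_max=5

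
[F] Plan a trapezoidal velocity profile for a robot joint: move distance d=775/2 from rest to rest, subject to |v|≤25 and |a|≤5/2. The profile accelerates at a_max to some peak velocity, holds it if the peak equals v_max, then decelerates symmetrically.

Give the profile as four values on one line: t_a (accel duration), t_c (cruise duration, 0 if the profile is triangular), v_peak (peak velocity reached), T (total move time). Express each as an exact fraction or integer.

(v_max)²/a_max = 25²/(5/2) = 250
775/2 ≥ 250 → trapezoidal
t_a = 25/(5/2) = 10; v_peak = 25
d_cruise = 775/2 − 250 = 275/2; t_c = (275/2)/25 = 11/2
T = 2·10 + 11/2 = 51/2

t_a=10 t_c=11/2 v_peak=25 T=51/2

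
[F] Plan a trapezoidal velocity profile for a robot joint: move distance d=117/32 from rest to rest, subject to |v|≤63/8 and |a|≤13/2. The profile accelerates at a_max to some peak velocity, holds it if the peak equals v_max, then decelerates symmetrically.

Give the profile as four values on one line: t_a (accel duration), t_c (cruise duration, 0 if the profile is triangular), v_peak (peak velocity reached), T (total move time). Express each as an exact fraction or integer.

v_max²/a_max = (63/8)²/(13/2) = 3969/416
117/32 < 3969/416 → triangular
v_peak = √(117/32·13/2) = √(1521/64) = 39/8
t_a = (39/8)/(13/2) = 3/4; t_c = 0
T = 2·3/4 = 3/2

t_a=3/4 t_c=0 v_peak=39/8 T=3/2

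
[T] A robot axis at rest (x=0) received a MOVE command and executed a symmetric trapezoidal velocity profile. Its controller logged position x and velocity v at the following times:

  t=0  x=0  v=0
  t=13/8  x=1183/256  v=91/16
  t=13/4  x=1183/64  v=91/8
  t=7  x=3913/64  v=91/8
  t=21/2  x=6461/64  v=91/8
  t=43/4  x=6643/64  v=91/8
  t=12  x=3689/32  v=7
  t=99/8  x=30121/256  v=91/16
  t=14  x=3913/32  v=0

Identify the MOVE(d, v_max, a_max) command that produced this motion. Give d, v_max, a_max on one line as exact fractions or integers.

final state: t=14, x=3913/32, v=0 → d = 3913/32
a_max = (91/16−0)/(13/8−0) = 7/2
max v = 91/8 over t∈[13/4,43/4] → v_max = 91/8
check: 91/8·(13/4+15/2) = 3913/32 ✓

d=3913/32 v_max=91/8 a_max=7/2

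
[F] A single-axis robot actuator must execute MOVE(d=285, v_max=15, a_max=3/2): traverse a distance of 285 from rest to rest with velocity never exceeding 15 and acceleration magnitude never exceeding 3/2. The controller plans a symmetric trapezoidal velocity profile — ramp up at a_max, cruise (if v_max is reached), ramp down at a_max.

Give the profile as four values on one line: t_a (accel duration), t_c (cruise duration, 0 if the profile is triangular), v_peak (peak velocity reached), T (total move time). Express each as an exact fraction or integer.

t_a=10 t_c=9 v_peak=15 T=29

v_max²/a_max = 15²/(3/2) = 150
285 ≥ 150 → trapezoidal
t_a = 15/(3/2) = 10; v_peak = 15
d_cruise = 285 − 150 = 135; t_c = 135/15 = 9
T = 2·10 + 9 = 29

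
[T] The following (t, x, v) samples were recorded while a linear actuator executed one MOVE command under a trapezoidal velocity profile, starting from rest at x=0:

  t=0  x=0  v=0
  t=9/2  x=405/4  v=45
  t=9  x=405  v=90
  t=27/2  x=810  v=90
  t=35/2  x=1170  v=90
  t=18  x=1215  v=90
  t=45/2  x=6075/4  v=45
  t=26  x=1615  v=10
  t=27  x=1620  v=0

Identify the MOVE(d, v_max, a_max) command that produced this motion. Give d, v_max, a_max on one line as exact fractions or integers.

final state: t=27, x=1620, v=0 → d = 1620
a_max = (45−0)/(9/2−0) = 10
max v = 90 over t∈[9,18] → v_max = 90
check: 90·(9+9) = 1620 ✓

d=1620 v_max=90 a_max=10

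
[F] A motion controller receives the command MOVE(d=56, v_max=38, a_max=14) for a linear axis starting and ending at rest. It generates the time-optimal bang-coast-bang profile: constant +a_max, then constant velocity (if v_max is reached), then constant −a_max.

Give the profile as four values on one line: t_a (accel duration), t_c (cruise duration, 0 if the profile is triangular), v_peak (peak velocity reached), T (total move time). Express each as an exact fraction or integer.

t_a=2 t_c=0 v_peak=28 T=4

v_max²/a_max = 38²/14 = 722/7
56 < 722/7 → triangular
v_peak = √(56·14) = √784 = 28
t_a = 28/14 = 2; t_c = 0
T = 2·2 = 4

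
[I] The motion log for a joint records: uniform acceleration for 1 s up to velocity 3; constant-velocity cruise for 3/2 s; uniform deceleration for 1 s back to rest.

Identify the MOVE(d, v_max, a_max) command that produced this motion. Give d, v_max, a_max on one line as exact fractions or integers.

d=15/2 v_max=3 a_max=3

a_max = 3/1 = 3
d_a = ½·3·1 = 3/2; d_c = 3·3/2 = 9/2
d = 2·3/2 + 9/2 = 15/2
t_c = 3/2 > 0 → v_max = v_peak = 3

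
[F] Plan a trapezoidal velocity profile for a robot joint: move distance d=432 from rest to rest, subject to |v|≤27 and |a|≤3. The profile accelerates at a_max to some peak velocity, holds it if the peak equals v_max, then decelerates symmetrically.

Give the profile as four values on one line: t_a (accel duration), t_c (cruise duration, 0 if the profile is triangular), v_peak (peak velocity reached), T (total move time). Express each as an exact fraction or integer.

(v_max)²/a_max = 27²/3 = 243
432 ≥ 243 so v_max reached
t_a = 27/3 = 9; v_peak = 27
d_cruise = 432 − 243 = 189; t_c = 189/27 = 7
T = 2·9 + 7 = 25

t_a=9 t_c=7 v_peak=27 T=25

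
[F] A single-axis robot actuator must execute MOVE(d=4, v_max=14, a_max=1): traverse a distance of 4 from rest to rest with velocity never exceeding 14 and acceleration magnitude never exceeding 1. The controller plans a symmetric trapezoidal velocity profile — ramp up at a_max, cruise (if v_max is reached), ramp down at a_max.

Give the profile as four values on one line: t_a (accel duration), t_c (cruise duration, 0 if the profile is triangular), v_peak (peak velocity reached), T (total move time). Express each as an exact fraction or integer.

t_a=2 t_c=0 v_peak=2 T=4

(v_max)²/a_max = 14²/1 = 196
4 < 196 → triangular
v_peak = √(4·1) = √4 = 2
t_a = 2/1 = 2; t_c = 0
T = 2·2 = 4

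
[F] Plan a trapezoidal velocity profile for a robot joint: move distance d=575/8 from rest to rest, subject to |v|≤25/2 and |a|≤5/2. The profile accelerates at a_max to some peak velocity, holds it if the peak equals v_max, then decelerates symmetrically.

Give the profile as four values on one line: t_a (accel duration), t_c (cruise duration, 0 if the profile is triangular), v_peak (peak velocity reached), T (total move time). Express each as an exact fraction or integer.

t_a=5 t_c=3/4 v_peak=25/2 T=43/4

v_max²/a_max = (25/2)²/(5/2) = 125/2
575/8 ≥ 125/2 ⇒ cruise phase
t_a = (25/2)/(5/2) = 5; v_peak = 25/2
d_cruise = 575/8 − 125/2 = 75/8; t_c = (75/8)/(25/2) = 3/4
T = 2·5 + 3/4 = 43/4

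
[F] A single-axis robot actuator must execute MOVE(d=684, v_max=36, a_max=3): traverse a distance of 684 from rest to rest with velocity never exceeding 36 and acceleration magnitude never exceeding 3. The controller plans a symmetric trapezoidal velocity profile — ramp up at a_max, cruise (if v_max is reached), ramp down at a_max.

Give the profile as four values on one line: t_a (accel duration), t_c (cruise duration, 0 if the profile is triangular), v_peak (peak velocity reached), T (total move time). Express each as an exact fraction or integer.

t_a=12 t_c=7 v_peak=36 T=31

vₘ²/aₘ = 36²/3 = 432
684 ≥ 432 → trapezoidal
t_a = 36/3 = 12; v_peak = 36
d_cruise = 684 − 432 = 252; t_c = 252/36 = 7
T = 2·12 + 7 = 31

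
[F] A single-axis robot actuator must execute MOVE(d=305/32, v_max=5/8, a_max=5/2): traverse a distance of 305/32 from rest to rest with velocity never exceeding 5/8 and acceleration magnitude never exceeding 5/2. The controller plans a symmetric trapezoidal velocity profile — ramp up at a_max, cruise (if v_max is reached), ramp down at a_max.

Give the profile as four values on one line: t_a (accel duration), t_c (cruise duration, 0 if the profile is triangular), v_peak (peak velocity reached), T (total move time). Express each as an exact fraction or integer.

t_a=1/4 t_c=15 v_peak=5/8 T=31/2

v_max²/a_max = (5/8)²/(5/2) = 5/32
305/32 ≥ 5/32 ⇒ cruise phase
t_a = (5/8)/(5/2) = 1/4; v_peak = 5/8
d_cruise = 305/32 − 5/32 = 75/8; t_c = (75/8)/(5/8) = 15
T = 2·1/4 + 15 = 31/2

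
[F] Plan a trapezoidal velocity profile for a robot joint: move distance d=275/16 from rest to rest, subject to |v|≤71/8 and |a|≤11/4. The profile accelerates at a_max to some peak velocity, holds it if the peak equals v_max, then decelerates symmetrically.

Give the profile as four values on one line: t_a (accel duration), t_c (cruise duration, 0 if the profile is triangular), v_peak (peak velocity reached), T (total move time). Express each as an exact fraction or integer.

t_a=5/2 t_c=0 v_peak=55/8 T=5

(v_max)²/a_max = (71/8)²/(11/4) = 5041/176
275/16 < 5041/176 so t_c = 0
v_peak = √(275/16·11/4) = √(3025/64) = 55/8
t_a = (55/8)/(11/4) = 5/2; t_c = 0
T = 2·5/2 = 5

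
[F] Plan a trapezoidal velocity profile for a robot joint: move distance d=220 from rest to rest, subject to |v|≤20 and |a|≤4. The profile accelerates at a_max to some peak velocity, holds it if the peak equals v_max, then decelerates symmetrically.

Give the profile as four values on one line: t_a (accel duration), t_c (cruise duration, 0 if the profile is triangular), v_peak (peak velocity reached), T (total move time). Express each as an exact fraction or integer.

v_max²/a_max = 20²/4 = 100
220 ≥ 100 so v_max reached
t_a = 20/4 = 5; v_peak = 20
d_cruise = 220 − 100 = 120; t_c = 120/20 = 6
T = 2·5 + 6 = 16

t_a=5 t_c=6 v_peak=20 T=16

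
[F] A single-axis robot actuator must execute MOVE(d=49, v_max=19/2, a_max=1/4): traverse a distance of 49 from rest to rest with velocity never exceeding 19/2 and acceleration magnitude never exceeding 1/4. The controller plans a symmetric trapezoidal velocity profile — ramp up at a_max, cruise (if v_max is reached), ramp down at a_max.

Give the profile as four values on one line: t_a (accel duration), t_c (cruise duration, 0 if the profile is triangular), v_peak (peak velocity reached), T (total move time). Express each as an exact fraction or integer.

(v_max)²/a_max = (19/2)²/(1/4) = 361
49 < 361 so t_c = 0
v_peak = √(49·1/4) = √(49/4) = 7/2
t_a = (7/2)/(1/4) = 14; t_c = 0
T = 2·14 = 28

t_a=14 t_c=0 v_peak=7/2 T=28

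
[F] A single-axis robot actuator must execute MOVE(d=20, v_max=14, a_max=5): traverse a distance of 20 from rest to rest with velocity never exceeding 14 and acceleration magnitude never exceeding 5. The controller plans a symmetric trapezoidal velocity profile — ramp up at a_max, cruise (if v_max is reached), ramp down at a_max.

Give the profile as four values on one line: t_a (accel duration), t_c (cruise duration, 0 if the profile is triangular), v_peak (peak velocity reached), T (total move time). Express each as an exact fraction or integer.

vₘ²/aₘ = 14²/5 = 196/5
20 < 196/5 so t_c = 0
v_peak = √(20·5) = √100 = 10
t_a = 10/5 = 2; t_c = 0
T = 2·2 = 4

t_a=2 t_c=0 v_peak=10 T=4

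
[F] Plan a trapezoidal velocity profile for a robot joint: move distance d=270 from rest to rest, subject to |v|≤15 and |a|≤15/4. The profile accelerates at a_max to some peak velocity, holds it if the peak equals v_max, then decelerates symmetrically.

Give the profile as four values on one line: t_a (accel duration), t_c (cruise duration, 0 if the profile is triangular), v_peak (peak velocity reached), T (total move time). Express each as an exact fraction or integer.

t_a=4 t_c=14 v_peak=15 T=22

vₘ²/aₘ = 15²/(15/4) = 60
270 ≥ 60 → trapezoidal
t_a = 15/(15/4) = 4; v_peak = 15
d_cruise = 270 − 60 = 210; t_c = 210/15 = 14
T = 2·4 + 14 = 22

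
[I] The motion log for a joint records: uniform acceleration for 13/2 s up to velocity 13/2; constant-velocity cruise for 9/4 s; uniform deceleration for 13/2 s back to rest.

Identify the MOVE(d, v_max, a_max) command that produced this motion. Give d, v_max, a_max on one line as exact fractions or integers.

d=455/8 v_max=13/2 a_max=1

a_max = (13/2)/(13/2) = 1
d_a = ½·13/2·13/2 = 169/8; d_c = 13/2·9/4 = 117/8
d = 2·169/8 + 117/8 = 455/8
t_c = 9/4 > 0 so v_max = 13/2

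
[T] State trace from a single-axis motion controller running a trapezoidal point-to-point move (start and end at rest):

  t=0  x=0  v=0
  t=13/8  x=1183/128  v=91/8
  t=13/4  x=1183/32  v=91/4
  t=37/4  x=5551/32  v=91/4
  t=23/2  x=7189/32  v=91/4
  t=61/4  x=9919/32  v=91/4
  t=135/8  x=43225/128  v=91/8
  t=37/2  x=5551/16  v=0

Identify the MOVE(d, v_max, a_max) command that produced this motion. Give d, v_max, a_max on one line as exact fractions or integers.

d=5551/16 v_max=91/4 a_max=7

final state: t=37/2, x=5551/16, v=0 → d = 5551/16
a_max = (91/8−0)/(13/8−0) = 7
max v = 91/4 over t∈[13/4,61/4] → v_max = 91/4
check: 91/4·(13/4+12) = 5551/16 ✓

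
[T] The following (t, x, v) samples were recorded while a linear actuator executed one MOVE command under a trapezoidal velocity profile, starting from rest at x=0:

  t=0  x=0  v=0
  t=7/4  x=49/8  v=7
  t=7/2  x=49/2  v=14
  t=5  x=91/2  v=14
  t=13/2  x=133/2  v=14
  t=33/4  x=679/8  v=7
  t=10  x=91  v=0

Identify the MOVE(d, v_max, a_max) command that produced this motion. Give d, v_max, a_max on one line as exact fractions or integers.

final state: t=10, x=91, v=0 → d = 91
a_max = (7−0)/(7/4−0) = 4
max v = 14 over t∈[7/2,13/2] → v_max = 14
check: 14·(7/2+3) = 91 ✓

d=91 v_max=14 a_max=4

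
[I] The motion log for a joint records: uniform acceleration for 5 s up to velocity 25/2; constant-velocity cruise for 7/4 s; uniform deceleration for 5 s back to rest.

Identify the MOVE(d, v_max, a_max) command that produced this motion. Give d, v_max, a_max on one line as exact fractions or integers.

a_max = (25/2)/5 = 5/2
d_a = ½·25/2·5 = 125/4; d_c = 25/2·7/4 = 175/8
d = 2·125/4 + 175/8 = 675/8
t_c = 7/4 > 0 so v_max = 25/2

d=675/8 v_max=25/2 a_max=5/2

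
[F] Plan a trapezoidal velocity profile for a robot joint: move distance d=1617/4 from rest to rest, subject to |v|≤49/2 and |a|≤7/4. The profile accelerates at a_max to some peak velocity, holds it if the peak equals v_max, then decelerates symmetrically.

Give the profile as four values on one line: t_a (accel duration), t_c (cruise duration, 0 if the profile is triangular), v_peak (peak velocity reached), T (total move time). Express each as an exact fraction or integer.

t_a=14 t_c=5/2 v_peak=49/2 T=61/2

vₘ²/aₘ = (49/2)²/(7/4) = 343
1617/4 ≥ 343 so v_max reached
t_a = (49/2)/(7/4) = 14; v_peak = 49/2
d_cruise = 1617/4 − 343 = 245/4; t_c = (245/4)/(49/2) = 5/2
T = 2·14 + 5/2 = 61/2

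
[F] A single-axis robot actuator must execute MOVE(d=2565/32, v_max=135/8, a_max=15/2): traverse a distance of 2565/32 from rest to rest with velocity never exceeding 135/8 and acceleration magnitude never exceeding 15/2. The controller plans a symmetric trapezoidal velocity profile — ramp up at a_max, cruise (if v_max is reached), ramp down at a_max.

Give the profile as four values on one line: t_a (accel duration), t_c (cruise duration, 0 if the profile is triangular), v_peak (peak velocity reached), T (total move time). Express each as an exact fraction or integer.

t_a=9/4 t_c=5/2 v_peak=135/8 T=7

vₘ²/aₘ = (135/8)²/(15/2) = 1215/32
2565/32 ≥ 1215/32 → trapezoidal
t_a = (135/8)/(15/2) = 9/4; v_peak = 135/8
d_cruise = 2565/32 − 1215/32 = 675/16; t_c = (675/16)/(135/8) = 5/2
T = 2·9/4 + 5/2 = 7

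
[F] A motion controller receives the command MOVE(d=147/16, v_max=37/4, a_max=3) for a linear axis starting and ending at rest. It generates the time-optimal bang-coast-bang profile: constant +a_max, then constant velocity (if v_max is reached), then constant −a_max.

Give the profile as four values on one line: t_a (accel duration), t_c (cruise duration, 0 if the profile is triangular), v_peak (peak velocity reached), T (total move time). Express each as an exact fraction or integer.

t_a=7/4 t_c=0 v_peak=21/4 T=7/2

vₘ²/aₘ = (37/4)²/3 = 1369/48
147/16 < 1369/48 → triangular
v_peak = √(147/16·3) = √(441/16) = 21/4
t_a = (21/4)/3 = 7/4; t_c = 0
T = 2·7/4 = 7/2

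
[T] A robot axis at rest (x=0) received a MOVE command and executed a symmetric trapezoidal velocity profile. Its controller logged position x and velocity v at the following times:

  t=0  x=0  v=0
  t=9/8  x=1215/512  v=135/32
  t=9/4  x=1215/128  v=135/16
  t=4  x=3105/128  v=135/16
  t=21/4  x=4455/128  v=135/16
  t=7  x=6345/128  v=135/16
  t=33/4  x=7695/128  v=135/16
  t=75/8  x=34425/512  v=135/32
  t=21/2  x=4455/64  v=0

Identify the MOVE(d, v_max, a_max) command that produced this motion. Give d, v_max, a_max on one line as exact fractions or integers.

final state: t=21/2, x=4455/64, v=0 → d = 4455/64
a_max = (135/32−0)/(9/8−0) = 15/4
max v = 135/16 over t∈[9/4,33/4] → v_max = 135/16
check: 135/16·(9/4+6) = 4455/64 ✓

d=4455/64 v_max=135/16 a_max=15/4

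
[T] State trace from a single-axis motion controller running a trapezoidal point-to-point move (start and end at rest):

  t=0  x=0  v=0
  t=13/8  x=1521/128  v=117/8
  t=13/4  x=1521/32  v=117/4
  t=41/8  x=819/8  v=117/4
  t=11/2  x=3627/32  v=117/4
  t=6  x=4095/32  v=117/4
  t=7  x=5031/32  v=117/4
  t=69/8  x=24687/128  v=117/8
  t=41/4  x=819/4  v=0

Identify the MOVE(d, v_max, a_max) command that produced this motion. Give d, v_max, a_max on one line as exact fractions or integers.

final state: t=41/4, x=819/4, v=0 → d = 819/4
a_max = (117/8−0)/(13/8−0) = 9
max v = 117/4 over t∈[13/4,7] → v_max = 117/4
check: 117/4·(13/4+15/4) = 819/4 ✓

d=819/4 v_max=117/4 a_max=9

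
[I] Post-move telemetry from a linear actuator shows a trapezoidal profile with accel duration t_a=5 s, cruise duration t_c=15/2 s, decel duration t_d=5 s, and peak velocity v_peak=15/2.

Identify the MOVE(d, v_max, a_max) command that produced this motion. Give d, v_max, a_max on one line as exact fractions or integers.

d=375/4 v_max=15/2 a_max=3/2

a_max = (15/2)/5 = 3/2
d_a = ½·15/2·5 = 75/4; d_c = 15/2·15/2 = 225/4
d = 2·75/4 + 225/4 = 375/4
t_c = 15/2 > 0 → v_max = v_peak = 15/2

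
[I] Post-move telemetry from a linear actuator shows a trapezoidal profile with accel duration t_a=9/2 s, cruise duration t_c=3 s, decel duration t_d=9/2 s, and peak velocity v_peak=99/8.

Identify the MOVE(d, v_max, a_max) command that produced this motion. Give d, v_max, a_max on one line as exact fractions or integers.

a_max = (99/8)/(9/2) = 11/4
d_a = ½·99/8·9/2 = 891/32; d_c = 99/8·3 = 297/8
d = 2·891/32 + 297/8 = 1485/16
t_c = 3 > 0 so v_max = 99/8

d=1485/16 v_max=99/8 a_max=11/4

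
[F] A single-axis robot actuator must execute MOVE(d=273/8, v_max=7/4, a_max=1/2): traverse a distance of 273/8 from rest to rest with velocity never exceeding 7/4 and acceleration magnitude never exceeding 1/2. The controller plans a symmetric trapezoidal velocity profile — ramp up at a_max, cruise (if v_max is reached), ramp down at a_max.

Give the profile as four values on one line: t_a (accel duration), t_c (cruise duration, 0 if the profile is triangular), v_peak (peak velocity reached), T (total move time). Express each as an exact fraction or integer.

v_max²/a_max = (7/4)²/(1/2) = 49/8
273/8 ≥ 49/8 ⇒ cruise phase
t_a = (7/4)/(1/2) = 7/2; v_peak = 7/4
d_cruise = 273/8 − 49/8 = 28; t_c = 28/(7/4) = 16
T = 2·7/2 + 16 = 23

t_a=7/2 t_c=16 v_peak=7/4 T=23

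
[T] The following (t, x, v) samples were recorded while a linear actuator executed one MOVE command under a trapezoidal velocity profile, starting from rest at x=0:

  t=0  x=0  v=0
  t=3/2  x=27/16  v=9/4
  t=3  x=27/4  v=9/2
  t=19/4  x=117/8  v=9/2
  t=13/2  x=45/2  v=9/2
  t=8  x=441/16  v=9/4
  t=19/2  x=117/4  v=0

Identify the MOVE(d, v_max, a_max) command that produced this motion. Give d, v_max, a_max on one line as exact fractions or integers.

d=117/4 v_max=9/2 a_max=3/2

final state: t=19/2, x=117/4, v=0 → d = 117/4
a_max = (9/4−0)/(3/2−0) = 3/2
max v = 9/2 over t∈[3,13/2] → v_max = 9/2
check: 9/2·(3+7/2) = 117/4 ✓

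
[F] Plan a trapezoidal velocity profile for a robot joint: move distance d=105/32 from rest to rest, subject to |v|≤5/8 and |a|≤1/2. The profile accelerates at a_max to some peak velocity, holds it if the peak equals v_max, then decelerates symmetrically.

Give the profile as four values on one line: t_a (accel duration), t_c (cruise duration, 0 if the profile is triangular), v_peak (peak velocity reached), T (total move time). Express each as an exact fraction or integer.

t_a=5/4 t_c=4 v_peak=5/8 T=13/2

(v_max)²/a_max = (5/8)²/(1/2) = 25/32
105/32 ≥ 25/32 → trapezoidal
t_a = (5/8)/(1/2) = 5/4; v_peak = 5/8
d_cruise = 105/32 − 25/32 = 5/2; t_c = (5/2)/(5/8) = 4
T = 2·5/4 + 4 = 13/2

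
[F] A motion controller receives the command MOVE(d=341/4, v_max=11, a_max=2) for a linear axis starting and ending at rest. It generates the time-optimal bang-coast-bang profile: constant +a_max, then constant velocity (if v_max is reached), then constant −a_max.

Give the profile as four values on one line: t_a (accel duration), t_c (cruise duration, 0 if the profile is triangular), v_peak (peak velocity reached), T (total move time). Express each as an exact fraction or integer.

vₘ²/aₘ = 11²/2 = 121/2
341/4 ≥ 121/2 ⇒ cruise phase
t_a = 11/2; v_peak = 11
d_cruise = 341/4 − 121/2 = 99/4; t_c = (99/4)/11 = 9/4
T = 2·11/2 + 9/4 = 53/4

t_a=11/2 t_c=9/4 v_peak=11 T=53/4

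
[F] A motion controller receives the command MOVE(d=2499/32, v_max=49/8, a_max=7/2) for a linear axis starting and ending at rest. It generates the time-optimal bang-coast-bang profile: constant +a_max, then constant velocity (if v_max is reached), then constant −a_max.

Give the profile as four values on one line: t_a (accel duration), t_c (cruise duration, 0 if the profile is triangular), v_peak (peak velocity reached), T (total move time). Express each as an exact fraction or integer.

vₘ²/aₘ = (49/8)²/(7/2) = 343/32
2499/32 ≥ 343/32 ⇒ cruise phase
t_a = (49/8)/(7/2) = 7/4; v_peak = 49/8
d_cruise = 2499/32 − 343/32 = 539/8; t_c = (539/8)/(49/8) = 11
T = 2·7/4 + 11 = 29/2

t_a=7/4 t_c=11 v_peak=49/8 T=29/2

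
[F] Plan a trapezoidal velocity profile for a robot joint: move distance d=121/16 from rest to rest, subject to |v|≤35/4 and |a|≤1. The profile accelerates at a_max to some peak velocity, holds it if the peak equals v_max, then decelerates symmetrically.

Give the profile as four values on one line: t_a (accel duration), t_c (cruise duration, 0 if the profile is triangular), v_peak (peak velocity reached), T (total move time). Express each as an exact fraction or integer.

t_a=11/4 t_c=0 v_peak=11/4 T=11/2

(v_max)²/a_max = (35/4)²/1 = 1225/16
121/16 < 1225/16 → triangular
v_peak = √(121/16·1) = √(121/16) = 11/4
t_a = (11/4)/1 = 11/4; t_c = 0
T = 2·11/4 = 11/2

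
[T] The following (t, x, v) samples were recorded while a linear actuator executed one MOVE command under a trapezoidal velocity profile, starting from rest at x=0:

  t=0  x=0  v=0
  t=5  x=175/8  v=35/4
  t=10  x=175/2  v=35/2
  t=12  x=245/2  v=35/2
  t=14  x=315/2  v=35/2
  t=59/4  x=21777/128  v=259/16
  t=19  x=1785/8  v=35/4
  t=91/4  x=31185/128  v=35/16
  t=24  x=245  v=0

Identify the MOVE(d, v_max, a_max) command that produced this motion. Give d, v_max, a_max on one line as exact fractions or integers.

final state: t=24, x=245, v=0 → d = 245
a_max = (35/4−0)/(5−0) = 7/4
max v = 35/2 over t∈[10,14] → v_max = 35/2
check: 35/2·(10+4) = 245 ✓

d=245 v_max=35/2 a_max=7/4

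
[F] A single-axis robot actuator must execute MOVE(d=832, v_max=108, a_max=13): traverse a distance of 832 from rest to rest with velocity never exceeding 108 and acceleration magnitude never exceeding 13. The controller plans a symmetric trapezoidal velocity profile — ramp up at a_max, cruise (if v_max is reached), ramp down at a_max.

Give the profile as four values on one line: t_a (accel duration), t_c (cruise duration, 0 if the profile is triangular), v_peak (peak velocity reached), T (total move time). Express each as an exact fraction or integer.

t_a=8 t_c=0 v_peak=104 T=16

(v_max)²/a_max = 108²/13 = 11664/13
832 < 11664/13 → triangular
v_peak = √(832·13) = √10816 = 104
t_a = 104/13 = 8; t_c = 0
T = 2·8 = 16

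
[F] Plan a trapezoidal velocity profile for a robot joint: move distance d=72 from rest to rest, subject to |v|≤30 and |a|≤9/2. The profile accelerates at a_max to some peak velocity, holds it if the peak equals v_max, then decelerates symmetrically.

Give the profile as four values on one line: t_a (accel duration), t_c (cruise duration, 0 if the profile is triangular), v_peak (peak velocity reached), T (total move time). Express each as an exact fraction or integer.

vₘ²/aₘ = 30²/(9/2) = 200
72 < 200 → triangular
v_peak = √(72·9/2) = √324 = 18
t_a = 18/(9/2) = 4; t_c = 0
T = 2·4 = 8

t_a=4 t_c=0 v_peak=18 T=8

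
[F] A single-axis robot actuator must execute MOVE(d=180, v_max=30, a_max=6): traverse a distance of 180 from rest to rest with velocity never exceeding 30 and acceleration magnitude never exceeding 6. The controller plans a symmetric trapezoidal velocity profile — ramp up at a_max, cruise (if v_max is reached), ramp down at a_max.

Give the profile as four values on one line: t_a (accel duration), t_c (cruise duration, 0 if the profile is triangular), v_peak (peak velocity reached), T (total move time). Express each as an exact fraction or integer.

t_a=5 t_c=1 v_peak=30 T=11

vₘ²/aₘ = 30²/6 = 150
180 ≥ 150 so v_max reached
t_a = 30/6 = 5; v_peak = 30
d_cruise = 180 − 150 = 30; t_c = 30/30 = 1
T = 2·5 + 1 = 11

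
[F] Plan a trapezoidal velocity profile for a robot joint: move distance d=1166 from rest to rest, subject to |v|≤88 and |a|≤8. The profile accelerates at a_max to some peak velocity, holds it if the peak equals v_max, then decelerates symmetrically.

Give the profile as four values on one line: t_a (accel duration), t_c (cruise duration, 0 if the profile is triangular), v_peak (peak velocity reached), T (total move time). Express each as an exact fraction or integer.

t_a=11 t_c=9/4 v_peak=88 T=97/4

v_max²/a_max = 88²/8 = 968
1166 ≥ 968 → trapezoidal
t_a = 88/8 = 11; v_peak = 88
d_cruise = 1166 − 968 = 198; t_c = 198/88 = 9/4
T = 2·11 + 9/4 = 97/4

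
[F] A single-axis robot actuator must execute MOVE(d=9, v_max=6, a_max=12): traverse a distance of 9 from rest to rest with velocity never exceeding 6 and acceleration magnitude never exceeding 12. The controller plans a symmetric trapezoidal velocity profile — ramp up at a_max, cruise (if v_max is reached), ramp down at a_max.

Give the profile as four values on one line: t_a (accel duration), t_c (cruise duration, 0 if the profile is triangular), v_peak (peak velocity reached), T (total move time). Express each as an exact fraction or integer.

t_a=1/2 t_c=1 v_peak=6 T=2

vₘ²/aₘ = 6²/12 = 3
9 ≥ 3 ⇒ cruise phase
t_a = 6/12 = 1/2; v_peak = 6
d_cruise = 9 − 3 = 6; t_c = 6/6 = 1
T = 2·1/2 + 1 = 2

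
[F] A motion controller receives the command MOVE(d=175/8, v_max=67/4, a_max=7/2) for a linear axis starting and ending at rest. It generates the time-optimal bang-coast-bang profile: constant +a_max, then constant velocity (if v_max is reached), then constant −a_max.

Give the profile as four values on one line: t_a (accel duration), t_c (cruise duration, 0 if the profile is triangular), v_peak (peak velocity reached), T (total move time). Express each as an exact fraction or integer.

t_a=5/2 t_c=0 v_peak=35/4 T=5

vₘ²/aₘ = (67/4)²/(7/2) = 4489/56
175/8 < 4489/56 → triangular
v_peak = √(175/8·7/2) = √(1225/16) = 35/4
t_a = (35/4)/(7/2) = 5/2; t_c = 0
T = 2·5/2 = 5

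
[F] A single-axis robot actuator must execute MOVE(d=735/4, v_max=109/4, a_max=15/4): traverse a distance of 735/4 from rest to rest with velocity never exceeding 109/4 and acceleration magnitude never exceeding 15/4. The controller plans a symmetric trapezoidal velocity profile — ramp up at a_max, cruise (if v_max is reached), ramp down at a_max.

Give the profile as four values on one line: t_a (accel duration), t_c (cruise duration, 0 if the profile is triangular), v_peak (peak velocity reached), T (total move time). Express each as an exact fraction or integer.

t_a=7 t_c=0 v_peak=105/4 T=14

v_max²/a_max = (109/4)²/(15/4) = 11881/60
735/4 < 11881/60 ⇒ no cruise
v_peak = √(735/4·15/4) = √(11025/16) = 105/4
t_a = (105/4)/(15/4) = 7; t_c = 0
T = 2·7 = 14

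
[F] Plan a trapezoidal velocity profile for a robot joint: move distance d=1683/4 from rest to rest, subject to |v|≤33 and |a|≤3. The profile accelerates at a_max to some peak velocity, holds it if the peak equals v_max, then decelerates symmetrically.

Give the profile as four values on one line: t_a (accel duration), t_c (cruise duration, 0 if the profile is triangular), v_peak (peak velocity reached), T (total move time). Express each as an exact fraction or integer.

t_a=11 t_c=7/4 v_peak=33 T=95/4

vₘ²/aₘ = 33²/3 = 363
1683/4 ≥ 363 → trapezoidal
t_a = 33/3 = 11; v_peak = 33
d_cruise = 1683/4 − 363 = 231/4; t_c = (231/4)/33 = 7/4
T = 2·11 + 7/4 = 95/4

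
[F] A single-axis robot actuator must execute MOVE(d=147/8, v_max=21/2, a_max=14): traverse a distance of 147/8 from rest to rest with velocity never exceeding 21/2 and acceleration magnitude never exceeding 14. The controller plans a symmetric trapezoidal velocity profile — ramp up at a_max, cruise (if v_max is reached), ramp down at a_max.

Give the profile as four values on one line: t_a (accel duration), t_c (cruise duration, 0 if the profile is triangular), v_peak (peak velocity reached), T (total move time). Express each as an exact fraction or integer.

t_a=3/4 t_c=1 v_peak=21/2 T=5/2

v_max²/a_max = (21/2)²/14 = 63/8
147/8 ≥ 63/8 → trapezoidal
t_a = (21/2)/14 = 3/4; v_peak = 21/2
d_cruise = 147/8 − 63/8 = 21/2; t_c = (21/2)/(21/2) = 1
T = 2·3/4 + 1 = 5/2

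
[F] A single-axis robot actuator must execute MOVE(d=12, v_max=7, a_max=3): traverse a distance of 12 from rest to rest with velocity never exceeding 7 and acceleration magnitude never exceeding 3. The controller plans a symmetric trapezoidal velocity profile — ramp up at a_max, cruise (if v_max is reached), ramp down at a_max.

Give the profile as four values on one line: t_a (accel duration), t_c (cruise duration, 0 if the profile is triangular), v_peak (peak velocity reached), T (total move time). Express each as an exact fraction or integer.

v_max²/a_max = 7²/3 = 49/3
12 < 49/3 so t_c = 0
v_peak = √(12·3) = √36 = 6
t_a = 6/3 = 2; t_c = 0
T = 2·2 = 4

t_a=2 t_c=0 v_peak=6 T=4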